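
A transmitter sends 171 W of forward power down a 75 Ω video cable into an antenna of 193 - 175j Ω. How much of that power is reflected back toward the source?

P_reflected ≈ 74.4 W

|Γ| = |(118 − j175)/(268 − j175)| = 0.659
|Γ|² = 0.435
P_refl = |Γ|²·P_inc = 74.4 W, P_del = (1 − |Γ|²)·P_inc = 96.6 W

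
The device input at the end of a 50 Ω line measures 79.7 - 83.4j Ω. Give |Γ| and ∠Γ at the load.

Γ ≈ 0.574 ∠ -37.7°

Γ = (Z_L − Z_0)/(Z_L + Z_0) = (29.7 − j83.4)/(129.7 − j83.4)
|Γ| = 88.5/154 = 0.574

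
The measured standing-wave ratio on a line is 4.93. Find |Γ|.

|Γ| ≈ 0.663

|Γ| = (S − 1)/(S + 1) = (4.93 − 1)/(4.93 + 1) = 3.93/5.93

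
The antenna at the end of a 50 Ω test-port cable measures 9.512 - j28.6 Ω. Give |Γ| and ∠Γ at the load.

Γ = (Z_L − Z_0)/(Z_L + Z_0) = (-40.49 − j28.6)/(59.51 − j28.6)
|Γ| = 49.6/66 = 0.751

Γ ≈ 0.751 ∠ -119°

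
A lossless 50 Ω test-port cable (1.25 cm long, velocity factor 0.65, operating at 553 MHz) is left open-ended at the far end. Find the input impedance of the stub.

Z_in ≈ −j221 Ω

λ = v/f = 0.65·c / 553 MHz = 0.353 m
βl = 2π·l/λ = 2π × 0.0354 = 12.8°
tan(βl) = 0.226
For an open-ended stub, Z_in = −jZ_0·cot(βl) = −jZ_0/tan(βl)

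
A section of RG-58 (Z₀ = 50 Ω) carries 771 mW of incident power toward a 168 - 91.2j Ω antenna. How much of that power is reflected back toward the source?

|Γ| = |(118 − j91.2)/(218 − j91.2)| = 0.631
|Γ|² = 0.398
P_refl = |Γ|²·P_inc = 307 mW, P_del = (1 − |Γ|²)·P_inc = 464 mW

P_reflected ≈ 307 mW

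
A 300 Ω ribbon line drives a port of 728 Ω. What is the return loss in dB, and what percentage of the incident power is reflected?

RL ≈ 7.61 dB; 17.3% of incident power reflected

Γ = (728 − 300)/(728 + 300) = 0.416
RL = −20·log₁₀(0.416) = 7.61 dB
P_refl/P_inc = |Γ|² = 0.173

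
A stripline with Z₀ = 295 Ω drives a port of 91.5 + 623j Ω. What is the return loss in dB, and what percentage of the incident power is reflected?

RL ≈ 0.974 dB; 79.9% of incident power reflected

Γ = (-203.5 + j623)/(386.5 + j623), |Γ| = 0.894
RL = −20·log₁₀(0.894) = 0.974 dB
P_refl/P_inc = |Γ|² = 0.799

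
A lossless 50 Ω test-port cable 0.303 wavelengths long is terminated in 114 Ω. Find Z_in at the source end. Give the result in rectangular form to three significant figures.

βl = 2π × 0.303 = 109°
tan(βl) = tan(109°) = -2.89
Z_in = Z_0·(Z_L + jZ_0·tanβl)/(Z_0 + jZ_L·tanβl)
     = 50·(114 − j145)/(50 − j330)

Z_in ≈ 24 + j13.7 Ω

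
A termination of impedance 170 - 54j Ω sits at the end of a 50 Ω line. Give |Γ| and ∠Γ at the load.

Γ = (Z_L − Z_0)/(Z_L + Z_0) = (120 − j54)/(220 − j54)
|Γ| = 132/227 = 0.581

Γ ≈ 0.581 ∠ -10.4°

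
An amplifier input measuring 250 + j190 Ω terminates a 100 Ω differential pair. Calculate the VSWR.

VSWR ≈ 4.1

Γ = (Z_L − Z_0)/(Z_L + Z_0) = (150 + j190)/(350 + j190)
|Γ| = 242/398 = 0.608
VSWR = (1 + |Γ|)/(1 − |Γ|) = 1.61/0.392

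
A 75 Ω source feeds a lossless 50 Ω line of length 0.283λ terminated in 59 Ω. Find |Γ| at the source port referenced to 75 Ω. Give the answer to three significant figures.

|Γ| ≈ 0.273

βl = 2π × 0.283 = 102°
tan(βl) = -4.75
Z_in = Z_0·(Z_L + jZ_0·tanβl)/(Z_0 + jZ_L·tanβl) = 42.9 + j2.87 Ω
Γ_s = (Z_in − Z_s)/(Z_in + Z_s) = (-32.1 + j2.87)/(118 + j2.87), |Γ_s| = 0.273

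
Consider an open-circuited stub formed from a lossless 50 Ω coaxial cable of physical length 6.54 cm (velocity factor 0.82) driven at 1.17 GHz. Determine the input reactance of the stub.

λ = v/f = 0.82·c / 1.17 GHz = 0.21 m
βl = 2π·l/λ = 2π × 0.311 = 112°
tan(βl) = -2.48
For an open-circuited stub, Z_in = −jZ_0·cot(βl) = −jZ_0/tan(βl)

X_in ≈ 20.2 Ω (inductive)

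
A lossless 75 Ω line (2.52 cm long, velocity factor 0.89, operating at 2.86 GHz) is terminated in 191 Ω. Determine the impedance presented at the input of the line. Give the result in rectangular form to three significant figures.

λ = v/f = 0.89·c / 2.86 GHz = 0.0934 m
βl = 2π·l/λ = 2π × 0.27 = 97.2°
tan(βl) = tan(97.2°) = -7.94
Z_in = Z_0·(Z_L + jZ_0·tanβl)/(Z_0 + jZ_L·tanβl)
     = 75·(191 − j596)/(75 − j1520)

Z_in ≈ 29.8 + j7.97 Ω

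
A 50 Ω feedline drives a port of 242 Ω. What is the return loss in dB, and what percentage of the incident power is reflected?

RL ≈ 3.64 dB; 43.2% of incident power reflected

Γ = (242 − 50)/(242 + 50) = 0.658
RL = −20·log₁₀(0.658) = 3.64 dB
P_refl/P_inc = |Γ|² = 0.432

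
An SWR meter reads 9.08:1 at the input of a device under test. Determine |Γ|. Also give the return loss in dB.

|Γ| ≈ 0.802; return loss ≈ 1.92 dB

|Γ| = (S − 1)/(S + 1) = (9.08 − 1)/(9.08 + 1) = 8.08/10.1
RL = −20·log₁₀|Γ| = −20·log₁₀(0.802)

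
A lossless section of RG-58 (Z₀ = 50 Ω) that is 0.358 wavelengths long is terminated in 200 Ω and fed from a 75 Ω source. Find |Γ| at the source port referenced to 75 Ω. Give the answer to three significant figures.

βl = 2π × 0.358 = 129°
tan(βl) = -1.24
Z_in = Z_0·(Z_L + jZ_0·tanβl)/(Z_0 + jZ_L·tanβl) = 19.8 + j36.3 Ω
Γ_s = (Z_in − Z_s)/(Z_in + Z_s) = (-55.2 + j36.3)/(94.8 + j36.3), |Γ_s| = 0.651

|Γ| ≈ 0.651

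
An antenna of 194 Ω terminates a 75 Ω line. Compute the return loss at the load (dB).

RL ≈ 7.08 dB

Γ = (194 − 75)/(194 + 75) = 0.442
RL = −20·log₁₀|Γ| = −20·log₁₀(0.442)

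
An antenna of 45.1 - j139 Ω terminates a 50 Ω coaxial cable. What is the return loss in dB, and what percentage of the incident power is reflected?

RL ≈ 1.66 dB; 68.2% of incident power reflected

Γ = (-4.9 − j139)/(95.1 − j139), |Γ| = 0.826
RL = −20·log₁₀(0.826) = 1.66 dB
P_refl/P_inc = |Γ|² = 0.682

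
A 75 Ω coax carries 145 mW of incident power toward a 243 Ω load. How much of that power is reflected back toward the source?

Γ = (243 − 75)/(243 + 75) = 0.528
|Γ|² = 0.279
P_refl = |Γ|²·P_inc = 40.5 mW, P_del = (1 − |Γ|²)·P_inc = 105 mW

P_reflected ≈ 40.5 mW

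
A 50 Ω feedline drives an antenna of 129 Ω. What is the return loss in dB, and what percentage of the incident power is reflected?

RL ≈ 7.1 dB; 19.5% of incident power reflected

Γ = (129 − 50)/(129 + 50) = 0.441
RL = −20·log₁₀(0.441) = 7.1 dB
P_refl/P_inc = |Γ|² = 0.195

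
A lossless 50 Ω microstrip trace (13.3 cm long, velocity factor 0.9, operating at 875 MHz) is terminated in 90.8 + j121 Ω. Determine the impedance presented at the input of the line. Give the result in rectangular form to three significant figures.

Z_in ≈ 21.2 + j54.6 Ω

λ = v/f = 0.9·c / 875 MHz = 0.309 m
βl = 2π·l/λ = 2π × 0.431 = 155°
tan(βl) = tan(155°) = -0.463
Z_in = Z_0·(Z_L + jZ_0·tanβl)/(Z_0 + jZ_L·tanβl)
     = 50·(90.8 + j97.9)/(106 − j42)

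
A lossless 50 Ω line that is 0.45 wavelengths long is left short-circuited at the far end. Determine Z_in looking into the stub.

Z_in ≈ −j16.2 Ω

βl = 2π × 0.45 = 162°
tan(βl) = -0.325
For a short-circuited stub, Z_in = jZ_0·tan(βl)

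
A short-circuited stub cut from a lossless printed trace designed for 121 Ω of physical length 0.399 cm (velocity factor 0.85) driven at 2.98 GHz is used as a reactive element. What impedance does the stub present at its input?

Z_in ≈ +j36.5 Ω

λ = v/f = 0.85·c / 2.98 GHz = 0.0856 m
βl = 2π·l/λ = 2π × 0.0466 = 16.8°
tan(βl) = 0.302
For a short-circuited stub, Z_in = jZ_0·tan(βl)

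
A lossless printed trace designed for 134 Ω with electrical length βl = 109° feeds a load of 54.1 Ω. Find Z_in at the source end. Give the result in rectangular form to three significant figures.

tan(βl) = tan(109°) = -2.9
Z_in = Z_0·(Z_L + jZ_0·tanβl)/(Z_0 + jZ_L·tanβl)
     = 134·(54.1 − j389)/(134 − j157)

Z_in ≈ 215 − j137 Ω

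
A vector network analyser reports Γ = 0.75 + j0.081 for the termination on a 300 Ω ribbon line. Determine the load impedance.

Z_L = Z_0·(1 + Γ)/(1 − Γ) = 300·(1.75 + j0.081)/(0.25 − j0.081)

Z_L ≈ 1870 + j704 Ω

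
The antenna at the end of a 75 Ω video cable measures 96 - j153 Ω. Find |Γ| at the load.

|Γ| ≈ 0.673

Γ = (Z_L − Z_0)/(Z_L + Z_0) = (21 − j153)/(171 − j153)
|Γ| = 154/229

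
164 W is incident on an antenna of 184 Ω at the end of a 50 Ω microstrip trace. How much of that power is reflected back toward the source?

Γ = (184 − 50)/(184 + 50) = 0.573
|Γ|² = 0.328
P_refl = |Γ|²·P_inc = 53.8 W, P_del = (1 − |Γ|²)·P_inc = 110 W

P_reflected ≈ 53.8 W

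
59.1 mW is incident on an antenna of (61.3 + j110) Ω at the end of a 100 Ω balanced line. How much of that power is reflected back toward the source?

P_reflected ≈ 21.1 mW

|Γ| = |(-38.7 + j110)/(161.3 + j110)| = 0.597
|Γ|² = 0.357
P_refl = |Γ|²·P_inc = 21.1 mW, P_del = (1 − |Γ|²)·P_inc = 38 mW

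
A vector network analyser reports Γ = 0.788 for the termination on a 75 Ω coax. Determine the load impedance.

Z_L ≈ 633 Ω

Z_L = Z_0·(1 + Γ)/(1 − Γ) = 75·(1.79)/(0.212)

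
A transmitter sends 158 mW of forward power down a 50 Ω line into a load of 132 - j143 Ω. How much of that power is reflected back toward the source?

P_reflected ≈ 80.1 mW

|Γ| = |(82 − j143)/(182 − j143)| = 0.712
|Γ|² = 0.507
P_refl = |Γ|²·P_inc = 80.1 mW, P_del = (1 − |Γ|²)·P_inc = 77.9 mW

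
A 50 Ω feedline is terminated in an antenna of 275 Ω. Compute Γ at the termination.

Γ = (Z_L − Z_0)/(Z_L + Z_0) = (275 − 50)/(275 + 50) = 225/325

Γ = 0.692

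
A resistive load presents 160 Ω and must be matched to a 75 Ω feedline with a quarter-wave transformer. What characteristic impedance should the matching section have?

Z_qwt ≈ 110 Ω

Z_qwt = √(Z_0·R_L) = √(75 × 160) = √12000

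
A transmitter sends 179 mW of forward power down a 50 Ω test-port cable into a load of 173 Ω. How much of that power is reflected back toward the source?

P_reflected ≈ 54.5 mW

Γ = (173 − 50)/(173 + 50) = 0.552
|Γ|² = 0.304
P_refl = |Γ|²·P_inc = 54.5 mW, P_del = (1 − |Γ|²)·P_inc = 125 mW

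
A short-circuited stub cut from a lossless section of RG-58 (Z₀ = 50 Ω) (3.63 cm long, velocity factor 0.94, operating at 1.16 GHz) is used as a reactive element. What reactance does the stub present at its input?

λ = v/f = 0.94·c / 1.16 GHz = 0.243 m
βl = 2π·l/λ = 2π × 0.149 = 53.8°
tan(βl) = 1.36
For a short-circuited stub, Z_in = jZ_0·tan(βl)

X_in ≈ 68.2 Ω (inductive)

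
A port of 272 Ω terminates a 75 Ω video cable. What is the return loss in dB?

RL ≈ 4.92 dB

Γ = (272 − 75)/(272 + 75) = 0.568
RL = −20·log₁₀|Γ| = −20·log₁₀(0.568)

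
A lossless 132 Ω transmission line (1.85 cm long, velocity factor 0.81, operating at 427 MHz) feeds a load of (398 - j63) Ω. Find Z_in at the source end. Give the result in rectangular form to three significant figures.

λ = v/f = 0.81·c / 427 MHz = 0.569 m
βl = 2π·l/λ = 2π × 0.0325 = 11.7°
tan(βl) = tan(11.7°) = 0.207
Z_in = Z_0·(Z_L + jZ_0·tanβl)/(Z_0 + jZ_L·tanβl)
     = 132·(398 − j35.7)/(145 + j82.4)

Z_in ≈ 260 − j180 Ω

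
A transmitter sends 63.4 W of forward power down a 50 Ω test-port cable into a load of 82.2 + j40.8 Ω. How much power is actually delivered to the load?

|Γ| = |(32.2 + j40.8)/(132.2 + j40.8)| = 0.376
|Γ|² = 0.141
P_refl = |Γ|²·P_inc = 8.95 W, P_del = (1 − |Γ|²)·P_inc = 54.5 W

P_delivered ≈ 54.5 W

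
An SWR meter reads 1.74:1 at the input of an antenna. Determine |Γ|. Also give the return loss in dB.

|Γ| ≈ 0.27; return loss ≈ 11.4 dB

|Γ| = (S − 1)/(S + 1) = (1.74 − 1)/(1.74 + 1) = 0.74/2.74
RL = −20·log₁₀|Γ| = −20·log₁₀(0.27)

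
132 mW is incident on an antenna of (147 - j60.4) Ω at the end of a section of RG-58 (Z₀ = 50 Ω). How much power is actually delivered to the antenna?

P_delivered ≈ 91.4 mW

|Γ| = |(97 − j60.4)/(197 − j60.4)| = 0.555
|Γ|² = 0.308
P_refl = |Γ|²·P_inc = 40.6 mW, P_del = (1 − |Γ|²)·P_inc = 91.4 mW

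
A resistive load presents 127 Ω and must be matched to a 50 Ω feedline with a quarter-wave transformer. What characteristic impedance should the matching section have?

Z_qwt = √(Z_0·R_L) = √(50 × 127) = √6350

Z_qwt ≈ 79.7 Ω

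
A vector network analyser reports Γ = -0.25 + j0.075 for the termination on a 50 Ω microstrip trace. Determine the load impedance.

Z_L ≈ 29.7 + j4.78 Ω

Z_L = Z_0·(1 + Γ)/(1 − Γ) = 50·(0.75 + j0.075)/(1.25 − j0.075)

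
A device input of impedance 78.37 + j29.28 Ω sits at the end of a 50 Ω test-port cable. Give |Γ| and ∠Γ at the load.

Γ ≈ 0.31 ∠ 33.1°

Γ = (Z_L − Z_0)/(Z_L + Z_0) = (28.37 + j29.28)/(128.4 + j29.28)
|Γ| = 40.8/132 = 0.31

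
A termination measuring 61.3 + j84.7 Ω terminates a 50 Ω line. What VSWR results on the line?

VSWR ≈ 4.14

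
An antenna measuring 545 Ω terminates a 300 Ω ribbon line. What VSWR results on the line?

VSWR ≈ 1.82

For a purely resistive load, VSWR = R_L/Z_0 or Z_0/R_L (whichever > 1) = 545/300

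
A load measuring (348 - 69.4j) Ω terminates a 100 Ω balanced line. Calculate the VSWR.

VSWR ≈ 3.63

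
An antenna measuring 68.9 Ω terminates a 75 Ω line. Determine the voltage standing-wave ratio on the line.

VSWR ≈ 1.09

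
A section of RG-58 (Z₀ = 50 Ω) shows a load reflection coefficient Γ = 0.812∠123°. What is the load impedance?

Z_L ≈ 6.7 + j26.8 Ω

Z_L = Z_0·(1 + Γ)/(1 − Γ) = 50·(0.558 + j0.681)/(1.44 − j0.681)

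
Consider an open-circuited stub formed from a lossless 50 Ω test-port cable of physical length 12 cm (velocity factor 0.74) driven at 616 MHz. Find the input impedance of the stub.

Z_in ≈ +j28.7 Ω

λ = v/f = 0.74·c / 616 MHz = 0.36 m
βl = 2π·l/λ = 2π × 0.333 = 120°
tan(βl) = -1.74
For an open-circuited stub, Z_in = −jZ_0·cot(βl) = −jZ_0/tan(βl)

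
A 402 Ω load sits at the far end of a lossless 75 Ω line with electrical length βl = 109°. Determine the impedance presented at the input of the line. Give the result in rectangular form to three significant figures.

Z_in ≈ 15.6 + j24.8 Ω

tan(βl) = tan(109°) = -2.9
Z_in = Z_0·(Z_L + jZ_0·tanβl)/(Z_0 + jZ_L·tanβl)
     = 75·(402 − j218)/(75 − j1170)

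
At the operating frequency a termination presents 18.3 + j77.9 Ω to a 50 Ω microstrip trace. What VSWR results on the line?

VSWR ≈ 9.63

Γ = (Z_L − Z_0)/(Z_L + Z_0) = (-31.7 + j77.9)/(68.3 + j77.9)
|Γ| = 84.1/104 = 0.812
VSWR = (1 + |Γ|)/(1 − |Γ|) = 1.81/0.188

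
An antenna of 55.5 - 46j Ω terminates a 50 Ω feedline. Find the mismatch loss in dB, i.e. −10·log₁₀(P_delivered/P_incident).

mismatch loss ≈ 0.768 dB

Γ = (5.5 − j46)/(105.5 − j46), |Γ| = 0.403
|Γ|² = 0.162, so P_del/P_inc = 1 − |Γ|² = 0.838
ML = −10·log₁₀(1 − |Γ|²)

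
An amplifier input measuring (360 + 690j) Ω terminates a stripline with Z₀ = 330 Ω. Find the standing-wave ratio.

VSWR ≈ 5.84

Γ = (Z_L − Z_0)/(Z_L + Z_0) = (30 + j690)/(690 + j690)
|Γ| = 691/976 = 0.708
VSWR = (1 + |Γ|)/(1 − |Γ|) = 1.71/0.292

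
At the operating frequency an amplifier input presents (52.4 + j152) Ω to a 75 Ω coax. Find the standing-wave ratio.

VSWR ≈ 7.88

Γ = (Z_L − Z_0)/(Z_L + Z_0) = (-22.6 + j152)/(127.4 + j152)
|Γ| = 154/198 = 0.775
VSWR = (1 + |Γ|)/(1 − |Γ|) = 1.77/0.225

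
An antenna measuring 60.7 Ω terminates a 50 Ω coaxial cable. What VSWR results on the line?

VSWR ≈ 1.21

Γ = (60.7 − 50)/(60.7 + 50) = 0.0967
VSWR = (1 + 0.0967)/(1 − 0.0967)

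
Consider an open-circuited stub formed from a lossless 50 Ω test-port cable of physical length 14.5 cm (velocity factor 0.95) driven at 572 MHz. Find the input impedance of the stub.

Z_in ≈ +j13.2 Ω

λ = v/f = 0.95·c / 572 MHz = 0.498 m
βl = 2π·l/λ = 2π × 0.291 = 105°
tan(βl) = -3.79
For an open-circuited stub, Z_in = −jZ_0·cot(βl) = −jZ_0/tan(βl)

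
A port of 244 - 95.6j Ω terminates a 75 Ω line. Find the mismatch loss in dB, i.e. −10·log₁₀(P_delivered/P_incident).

Γ = (169 − j95.6)/(319 − j95.6), |Γ| = 0.583
|Γ|² = 0.34, so P_del/P_inc = 1 − |Γ|² = 0.66
ML = −10·log₁₀(1 − |Γ|²)

mismatch loss ≈ 1.8 dB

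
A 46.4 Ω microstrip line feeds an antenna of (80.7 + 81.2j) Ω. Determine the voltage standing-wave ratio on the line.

VSWR ≈ 3.81

Γ = (Z_L − Z_0)/(Z_L + Z_0) = (34.3 + j81.2)/(127.1 + j81.2)
|Γ| = 88.1/151 = 0.584
VSWR = (1 + |Γ|)/(1 − |Γ|) = 1.58/0.416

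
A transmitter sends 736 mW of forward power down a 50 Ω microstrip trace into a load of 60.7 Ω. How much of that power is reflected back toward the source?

P_reflected ≈ 6.88 mW

Γ = (60.7 − 50)/(60.7 + 50) = 0.0967
|Γ|² = 0.00934
P_refl = |Γ|²·P_inc = 6.88 mW, P_del = (1 − |Γ|²)·P_inc = 729 mW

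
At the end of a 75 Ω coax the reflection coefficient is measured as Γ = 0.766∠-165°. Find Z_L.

Z_L = Z_0·(1 + Γ)/(1 − Γ) = 75·(0.26 − j0.198)/(1.74 + j0.198)

Z_L ≈ 10.1 − j9.7 Ω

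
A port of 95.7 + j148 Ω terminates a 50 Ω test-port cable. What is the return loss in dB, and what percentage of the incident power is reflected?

RL ≈ 2.55 dB; 55.6% of incident power reflected

Γ = (45.7 + j148)/(145.7 + j148), |Γ| = 0.746
RL = −20·log₁₀(0.746) = 2.55 dB
P_refl/P_inc = |Γ|² = 0.556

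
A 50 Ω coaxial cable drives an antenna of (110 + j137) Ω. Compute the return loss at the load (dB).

Γ = (60 + j137)/(160 + j137), |Γ| = 0.71
RL = −20·log₁₀|Γ| = −20·log₁₀(0.71)

RL ≈ 2.97 dB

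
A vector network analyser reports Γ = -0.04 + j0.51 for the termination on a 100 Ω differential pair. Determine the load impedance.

Z_L = Z_0·(1 + Γ)/(1 − Γ) = 100·(0.96 + j0.51)/(1.04 − j0.51)

Z_L ≈ 55 + j76 Ω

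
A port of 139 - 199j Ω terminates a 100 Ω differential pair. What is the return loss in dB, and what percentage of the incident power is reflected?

RL ≈ 3.71 dB; 42.5% of incident power reflected

Γ = (39 − j199)/(239 − j199), |Γ| = 0.652
RL = −20·log₁₀(0.652) = 3.71 dB
P_refl/P_inc = |Γ|² = 0.425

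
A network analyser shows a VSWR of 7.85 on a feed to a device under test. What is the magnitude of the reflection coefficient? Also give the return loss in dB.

|Γ| = (S − 1)/(S + 1) = (7.85 − 1)/(7.85 + 1) = 6.85/8.85
RL = −20·log₁₀|Γ| = −20·log₁₀(0.774)

|Γ| ≈ 0.774; return loss ≈ 2.23 dB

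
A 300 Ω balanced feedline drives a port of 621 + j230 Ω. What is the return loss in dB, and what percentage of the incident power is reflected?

Γ = (321 + j230)/(921 + j230), |Γ| = 0.416
RL = −20·log₁₀(0.416) = 7.62 dB
P_refl/P_inc = |Γ|² = 0.173

RL ≈ 7.62 dB; 17.3% of incident power reflected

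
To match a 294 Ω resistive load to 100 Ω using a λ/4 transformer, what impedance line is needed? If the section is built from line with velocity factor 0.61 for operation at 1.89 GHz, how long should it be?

Z_qwt ≈ 171 Ω; length ≈ 2.42 cm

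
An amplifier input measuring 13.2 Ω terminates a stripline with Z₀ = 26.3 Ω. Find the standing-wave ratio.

VSWR ≈ 1.99

For a purely resistive load, VSWR = R_L/Z_0 or Z_0/R_L (whichever > 1) = 26.3/13.2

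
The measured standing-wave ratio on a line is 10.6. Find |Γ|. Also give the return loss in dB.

|Γ| ≈ 0.828; return loss ≈ 1.64 dB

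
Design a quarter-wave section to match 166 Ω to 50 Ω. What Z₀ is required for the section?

Z_qwt ≈ 91.1 Ω

Z_qwt = √(Z_0·R_L) = √(50 × 166) = √8300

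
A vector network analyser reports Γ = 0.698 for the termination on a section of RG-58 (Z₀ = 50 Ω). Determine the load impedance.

Z_L ≈ 281 Ω

Z_L = Z_0·(1 + Γ)/(1 − Γ) = 50·(1.7)/(0.302)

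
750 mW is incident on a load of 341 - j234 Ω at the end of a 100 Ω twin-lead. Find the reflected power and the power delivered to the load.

|Γ| = |(241 − j234)/(441 − j234)| = 0.673
|Γ|² = 0.453
P_refl = |Γ|²·P_inc = 340 mW, P_del = (1 − |Γ|²)·P_inc = 410 mW

P_reflected ≈ 340 mW; P_delivered ≈ 410 mW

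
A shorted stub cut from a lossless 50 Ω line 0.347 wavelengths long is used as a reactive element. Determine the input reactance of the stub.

X_in ≈ -71.6 Ω (capacitive)

βl = 2π × 0.347 = 125°
tan(βl) = -1.43
For a shorted stub, Z_in = jZ_0·tan(βl)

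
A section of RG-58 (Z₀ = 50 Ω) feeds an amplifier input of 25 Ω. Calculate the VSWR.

VSWR ≈ 2

Γ = (25 − 50)/(25 + 50) = -0.333
VSWR = (1 + 0.333)/(1 − 0.333)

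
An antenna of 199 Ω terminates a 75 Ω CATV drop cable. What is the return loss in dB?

Γ = (199 − 75)/(199 + 75) = 0.453
RL = −20·log₁₀|Γ| = −20·log₁₀(0.453)

RL ≈ 6.89 dB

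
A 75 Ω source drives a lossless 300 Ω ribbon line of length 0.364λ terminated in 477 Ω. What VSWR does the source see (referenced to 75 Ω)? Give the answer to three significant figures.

βl = 2π × 0.364 = 131°
tan(βl) = -1.15
Z_in = Z_0·(Z_L + jZ_0·tanβl)/(Z_0 + jZ_L·tanβl) = 255 + j121 Ω
Γ_s = (Z_in − Z_s)/(Z_in + Z_s) = (180 + j121)/(330 + j121), |Γ_s| = 0.618
VSWR = (1 + |Γ_s|)/(1 − |Γ_s|)

VSWR ≈ 4.23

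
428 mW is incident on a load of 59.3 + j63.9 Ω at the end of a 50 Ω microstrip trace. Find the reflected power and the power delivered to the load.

P_reflected ≈ 111 mW; P_delivered ≈ 317 mW

|Γ| = |(9.3 + j63.9)/(109.3 + j63.9)| = 0.51
|Γ|² = 0.26
P_refl = |Γ|²·P_inc = 111 mW, P_del = (1 − |Γ|²)·P_inc = 317 mW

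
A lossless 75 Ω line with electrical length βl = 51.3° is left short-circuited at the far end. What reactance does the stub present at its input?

X_in ≈ 93.6 Ω (inductive)

tan(βl) = 1.25
For a short-circuited stub, Z_in = jZ_0·tan(βl)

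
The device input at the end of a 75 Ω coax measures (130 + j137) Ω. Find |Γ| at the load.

Γ = (Z_L − Z_0)/(Z_L + Z_0) = (55 + j137)/(205 + j137)
|Γ| = 148/247

|Γ| ≈ 0.599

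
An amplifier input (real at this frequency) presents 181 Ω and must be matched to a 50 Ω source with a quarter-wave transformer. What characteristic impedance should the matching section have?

Z_qwt = √(Z_0·R_L) = √(50 × 181) = √9050

Z_qwt ≈ 95.1 Ω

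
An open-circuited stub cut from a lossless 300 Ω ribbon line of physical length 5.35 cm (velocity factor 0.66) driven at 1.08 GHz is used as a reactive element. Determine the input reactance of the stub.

X_in ≈ 80.7 Ω (inductive)

λ = v/f = 0.66·c / 1.08 GHz = 0.183 m
βl = 2π·l/λ = 2π × 0.292 = 105°
tan(βl) = -3.72
For an open-circuited stub, Z_in = −jZ_0·cot(βl) = −jZ_0/tan(βl)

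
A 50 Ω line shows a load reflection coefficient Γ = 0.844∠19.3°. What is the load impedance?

Z_L = Z_0·(1 + Γ)/(1 − Γ) = 50·(1.8 + j0.279)/(0.203 − j0.279)

Z_L ≈ 121 + j234 Ω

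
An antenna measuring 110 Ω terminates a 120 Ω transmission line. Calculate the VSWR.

Γ = (110 − 120)/(110 + 120) = -0.0435
VSWR = (1 + 0.0435)/(1 − 0.0435)

VSWR ≈ 1.09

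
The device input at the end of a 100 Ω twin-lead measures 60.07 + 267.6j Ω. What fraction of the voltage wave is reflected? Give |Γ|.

|Γ| ≈ 0.868

Γ = (Z_L − Z_0)/(Z_L + Z_0) = (-39.93 + j267.6)/(160.1 + j267.6)
|Γ| = 271/312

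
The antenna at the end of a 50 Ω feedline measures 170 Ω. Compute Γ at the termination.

Γ = 0.545

Γ = (Z_L − Z_0)/(Z_L + Z_0) = (170 − 50)/(170 + 50) = 120/220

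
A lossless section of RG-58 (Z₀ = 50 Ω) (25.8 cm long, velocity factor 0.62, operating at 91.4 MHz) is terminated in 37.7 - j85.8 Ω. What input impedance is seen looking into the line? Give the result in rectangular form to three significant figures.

λ = v/f = 0.62·c / 91.4 MHz = 2.04 m
βl = 2π·l/λ = 2π × 0.127 = 45.6°
tan(βl) = tan(45.6°) = 1.02
Z_in = Z_0·(Z_L + jZ_0·tanβl)/(Z_0 + jZ_L·tanβl)
     = 50·(37.7 − j34.7)/(138 + j38.6)

Z_in ≈ 9.42 − j15.2 Ω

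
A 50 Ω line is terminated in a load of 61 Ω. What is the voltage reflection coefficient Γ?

Γ = 0.0991

Γ = (Z_L − Z_0)/(Z_L + Z_0) = (61 − 50)/(61 + 50) = 11/111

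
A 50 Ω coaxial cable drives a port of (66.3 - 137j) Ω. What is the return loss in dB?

RL ≈ 2.3 dB

Γ = (16.3 − j137)/(116.3 − j137), |Γ| = 0.768
RL = −20·log₁₀|Γ| = −20·log₁₀(0.768)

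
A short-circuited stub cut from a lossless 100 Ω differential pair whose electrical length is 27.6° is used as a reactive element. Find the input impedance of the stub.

Z_in ≈ +j52.3 Ω

tan(βl) = 0.523
For a short-circuited stub, Z_in = jZ_0·tan(βl)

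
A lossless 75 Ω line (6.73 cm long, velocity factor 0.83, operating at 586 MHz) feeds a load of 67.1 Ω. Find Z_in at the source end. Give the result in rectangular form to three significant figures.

Z_in ≈ 78.1 + j7.95 Ω

λ = v/f = 0.83·c / 586 MHz = 0.425 m
βl = 2π·l/λ = 2π × 0.158 = 57°
tan(βl) = tan(57°) = 1.54
Z_in = Z_0·(Z_L + jZ_0·tanβl)/(Z_0 + jZ_L·tanβl)
     = 75·(67.1 + j116)/(75 + j103)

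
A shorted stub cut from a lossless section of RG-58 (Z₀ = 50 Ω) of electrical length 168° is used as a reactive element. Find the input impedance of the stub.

Z_in ≈ −j10.6 Ω

tan(βl) = -0.213
For a shorted stub, Z_in = jZ_0·tan(βl)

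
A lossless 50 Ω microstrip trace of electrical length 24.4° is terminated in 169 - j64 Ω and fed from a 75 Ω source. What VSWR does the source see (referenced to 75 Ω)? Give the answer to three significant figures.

VSWR ≈ 3.48

tan(βl) = 0.454
Z_in = Z_0·(Z_L + jZ_0·tanβl)/(Z_0 + jZ_L·tanβl) = 42 − j66.9 Ω
Γ_s = (Z_in − Z_s)/(Z_in + Z_s) = (-33 − j66.9)/(117 − j66.9), |Γ_s| = 0.553
VSWR = (1 + |Γ_s|)/(1 − |Γ_s|)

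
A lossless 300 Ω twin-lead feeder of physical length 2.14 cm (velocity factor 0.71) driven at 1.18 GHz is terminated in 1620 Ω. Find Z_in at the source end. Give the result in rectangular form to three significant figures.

λ = v/f = 0.71·c / 1.18 GHz = 0.181 m
βl = 2π·l/λ = 2π × 0.119 = 42.7°
tan(βl) = tan(42.7°) = 0.922
Z_in = Z_0·(Z_L + jZ_0·tanβl)/(Z_0 + jZ_L·tanβl)
     = 300·(1620 + j277)/(300 + j1490)

Z_in ≈ 116 − j302 Ω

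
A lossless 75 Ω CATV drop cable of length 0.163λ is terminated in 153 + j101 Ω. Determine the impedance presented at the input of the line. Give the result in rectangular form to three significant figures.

Z_in ≈ 44.5 − j61.8 Ω

βl = 2π × 0.163 = 58.7°
tan(βl) = tan(58.7°) = 1.64
Z_in = Z_0·(Z_L + jZ_0·tanβl)/(Z_0 + jZ_L·tanβl)
     = 75·(153 + j224)/(-91 + j251)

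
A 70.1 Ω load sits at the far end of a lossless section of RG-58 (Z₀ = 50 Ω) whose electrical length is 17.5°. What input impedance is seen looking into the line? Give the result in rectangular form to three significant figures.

tan(βl) = tan(17.5°) = 0.315
Z_in = Z_0·(Z_L + jZ_0·tanβl)/(Z_0 + jZ_L·tanβl)
     = 50·(70.1 + j15.8)/(50 + j22.1)

Z_in ≈ 64.5 − j12.7 Ω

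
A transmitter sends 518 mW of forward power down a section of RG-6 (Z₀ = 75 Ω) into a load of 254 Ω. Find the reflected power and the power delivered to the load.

Γ = (254 − 75)/(254 + 75) = 0.544
|Γ|² = 0.296
P_refl = |Γ|²·P_inc = 153 mW, P_del = (1 − |Γ|²)·P_inc = 365 mW

P_reflected ≈ 153 mW; P_delivered ≈ 365 mW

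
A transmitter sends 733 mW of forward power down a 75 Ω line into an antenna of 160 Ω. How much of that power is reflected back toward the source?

Γ = (160 − 75)/(160 + 75) = 0.362
|Γ|² = 0.131
P_refl = |Γ|²·P_inc = 95.9 mW, P_del = (1 − |Γ|²)·P_inc = 637 mW

P_reflected ≈ 95.9 mW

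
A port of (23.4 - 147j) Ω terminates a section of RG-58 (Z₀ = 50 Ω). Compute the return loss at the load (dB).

Γ = (-26.6 − j147)/(73.4 − j147), |Γ| = 0.909
RL = −20·log₁₀|Γ| = −20·log₁₀(0.909)

RL ≈ 0.827 dB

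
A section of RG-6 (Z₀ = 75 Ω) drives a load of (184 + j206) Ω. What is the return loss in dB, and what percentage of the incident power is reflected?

Γ = (109 + j206)/(259 + j206), |Γ| = 0.704
RL = −20·log₁₀(0.704) = 3.05 dB
P_refl/P_inc = |Γ|² = 0.496

RL ≈ 3.05 dB; 49.6% of incident power reflected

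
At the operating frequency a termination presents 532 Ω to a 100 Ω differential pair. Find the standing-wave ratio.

Γ = (532 − 100)/(532 + 100) = 0.684
VSWR = (1 + 0.684)/(1 − 0.684)

VSWR ≈ 5.32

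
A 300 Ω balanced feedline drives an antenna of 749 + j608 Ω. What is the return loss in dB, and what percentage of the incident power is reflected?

Γ = (449 + j608)/(1049 + j608), |Γ| = 0.623
RL = −20·log₁₀(0.623) = 4.1 dB
P_refl/P_inc = |Γ|² = 0.389

RL ≈ 4.1 dB; 38.9% of incident power reflected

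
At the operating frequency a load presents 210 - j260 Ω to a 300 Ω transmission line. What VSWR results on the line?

VSWR ≈ 2.85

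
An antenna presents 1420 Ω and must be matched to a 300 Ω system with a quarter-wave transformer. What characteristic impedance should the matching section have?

Z_qwt ≈ 653 Ω

Z_qwt = √(Z_0·R_L) = √(300 × 1420) = √426000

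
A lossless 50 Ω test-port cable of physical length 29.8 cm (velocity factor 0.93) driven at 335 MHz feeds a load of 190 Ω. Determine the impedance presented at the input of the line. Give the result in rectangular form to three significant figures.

λ = v/f = 0.93·c / 335 MHz = 0.833 m
βl = 2π·l/λ = 2π × 0.358 = 129°
tan(βl) = tan(129°) = -1.24
Z_in = Z_0·(Z_L + jZ_0·tanβl)/(Z_0 + jZ_L·tanβl)
     = 50·(190 − j62.2)/(50 − j236)

Z_in ≈ 20.7 + j35.8 Ω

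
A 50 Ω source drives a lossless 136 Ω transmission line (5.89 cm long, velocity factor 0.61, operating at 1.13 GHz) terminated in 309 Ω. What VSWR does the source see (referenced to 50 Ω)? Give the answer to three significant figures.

λ = v/f = 0.61·c / 1.13 GHz = 0.162 m
βl = 2π·l/λ = 2π × 0.364 = 131°
tan(βl) = -1.15
Z_in = Z_0·(Z_L + jZ_0·tanβl)/(Z_0 + jZ_L·tanβl) = 91.5 + j83 Ω
Γ_s = (Z_in − Z_s)/(Z_in + Z_s) = (41.5 + j83)/(142 + j83), |Γ_s| = 0.566
VSWR = (1 + |Γ_s|)/(1 − |Γ_s|)

VSWR ≈ 3.6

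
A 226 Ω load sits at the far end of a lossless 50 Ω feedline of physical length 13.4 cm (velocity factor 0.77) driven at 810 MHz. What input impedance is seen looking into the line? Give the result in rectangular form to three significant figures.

λ = v/f = 0.77·c / 810 MHz = 0.285 m
βl = 2π·l/λ = 2π × 0.47 = 169°
tan(βl) = tan(169°) = -0.192
Z_in = Z_0·(Z_L + jZ_0·tanβl)/(Z_0 + jZ_L·tanβl)
     = 50·(226 − j9.58)/(50 − j43.3)

Z_in ≈ 134 + j106 Ω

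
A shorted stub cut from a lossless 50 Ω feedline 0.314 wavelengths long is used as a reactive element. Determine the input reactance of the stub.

βl = 2π × 0.314 = 113°
tan(βl) = -2.35
For a shorted stub, Z_in = jZ_0·tan(βl)

X_in ≈ -118 Ω (capacitive)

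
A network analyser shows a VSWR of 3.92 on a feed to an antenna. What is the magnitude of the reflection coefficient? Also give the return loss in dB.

|Γ| = (S − 1)/(S + 1) = (3.92 − 1)/(3.92 + 1) = 2.92/4.92
RL = −20·log₁₀|Γ| = −20·log₁₀(0.593)

|Γ| ≈ 0.593; return loss ≈ 4.53 dB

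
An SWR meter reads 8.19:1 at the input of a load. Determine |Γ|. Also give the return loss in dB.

|Γ| ≈ 0.782; return loss ≈ 2.13 dB

|Γ| = (S − 1)/(S + 1) = (8.19 − 1)/(8.19 + 1) = 7.19/9.19
RL = −20·log₁₀|Γ| = −20·log₁₀(0.782)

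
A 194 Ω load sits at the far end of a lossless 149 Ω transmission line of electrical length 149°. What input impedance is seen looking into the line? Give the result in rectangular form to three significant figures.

tan(βl) = tan(149°) = -0.601
Z_in = Z_0·(Z_L + jZ_0·tanβl)/(Z_0 + jZ_L·tanβl)
     = 149·(194 − j89.5)/(149 − j117)

Z_in ≈ 164 + j38.6 Ω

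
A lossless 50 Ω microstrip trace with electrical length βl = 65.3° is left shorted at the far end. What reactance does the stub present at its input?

tan(βl) = 2.17
For a shorted stub, Z_in = jZ_0·tan(βl)

X_in ≈ 109 Ω (inductive)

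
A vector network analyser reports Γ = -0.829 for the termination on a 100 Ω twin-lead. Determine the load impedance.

Z_L ≈ 9.35 Ω

Z_L = Z_0·(1 + Γ)/(1 − Γ) = 100·(0.171)/(1.83)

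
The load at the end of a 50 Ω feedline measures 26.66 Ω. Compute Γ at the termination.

Γ = -0.304

Γ = (Z_L − Z_0)/(Z_L + Z_0) = (26.66 − 50)/(26.66 + 50) = -23.34/76.66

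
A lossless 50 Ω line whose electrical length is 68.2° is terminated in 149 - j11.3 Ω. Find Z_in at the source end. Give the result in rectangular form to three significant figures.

Z_in ≈ 18.6 − j16.1 Ω

tan(βl) = tan(68.2°) = 2.5
Z_in = Z_0·(Z_L + jZ_0·tanβl)/(Z_0 + jZ_L·tanβl)
     = 50·(149 + j114)/(78.3 + j373)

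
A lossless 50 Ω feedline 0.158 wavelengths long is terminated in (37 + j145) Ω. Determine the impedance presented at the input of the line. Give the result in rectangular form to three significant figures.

βl = 2π × 0.158 = 56.9°
tan(βl) = tan(56.9°) = 1.53
Z_in = Z_0·(Z_L + jZ_0·tanβl)/(Z_0 + jZ_L·tanβl)
     = 50·(37 + j222)/(-172 + j56.7)

Z_in ≈ 9.42 − j61.2 Ω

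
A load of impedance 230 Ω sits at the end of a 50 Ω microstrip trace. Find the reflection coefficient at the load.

Γ = 0.643

Γ = (Z_L − Z_0)/(Z_L + Z_0) = (230 − 50)/(230 + 50) = 180/280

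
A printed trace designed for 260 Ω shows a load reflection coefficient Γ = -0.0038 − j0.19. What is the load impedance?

Z_L = Z_0·(1 + Γ)/(1 − Γ) = 260·(0.996 − j0.19)/(1 + j0.19)

Z_L ≈ 240 − j94.7 Ω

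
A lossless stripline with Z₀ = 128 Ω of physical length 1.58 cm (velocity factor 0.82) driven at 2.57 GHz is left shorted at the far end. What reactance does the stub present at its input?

X_in ≈ 217 Ω (inductive)

λ = v/f = 0.82·c / 2.57 GHz = 0.0957 m
βl = 2π·l/λ = 2π × 0.165 = 59.4°
tan(βl) = 1.69
For a shorted stub, Z_in = jZ_0·tan(βl)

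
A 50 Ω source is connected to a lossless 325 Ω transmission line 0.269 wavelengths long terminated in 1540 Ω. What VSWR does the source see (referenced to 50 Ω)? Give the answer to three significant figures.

βl = 2π × 0.269 = 96.8°
tan(βl) = -8.34
Z_in = Z_0·(Z_L + jZ_0·tanβl)/(Z_0 + jZ_L·tanβl) = 69.5 + j37.2 Ω
Γ_s = (Z_in − Z_s)/(Z_in + Z_s) = (19.5 + j37.2)/(120 + j37.2), |Γ_s| = 0.336
VSWR = (1 + |Γ_s|)/(1 − |Γ_s|)

VSWR ≈ 2.01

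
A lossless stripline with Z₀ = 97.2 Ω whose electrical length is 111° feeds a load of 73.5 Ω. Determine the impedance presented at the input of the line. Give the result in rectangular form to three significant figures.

Z_in ≈ 117 − j22.2 Ω

tan(βl) = tan(111°) = -2.61
Z_in = Z_0·(Z_L + jZ_0·tanβl)/(Z_0 + jZ_L·tanβl)
     = 97.2·(73.5 − j253)/(97.2 − j191)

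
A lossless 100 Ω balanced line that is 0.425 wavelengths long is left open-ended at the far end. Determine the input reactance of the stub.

X_in ≈ 196 Ω (inductive)

βl = 2π × 0.425 = 153°
tan(βl) = -0.51
For an open-ended stub, Z_in = −jZ_0·cot(βl) = −jZ_0/tan(βl)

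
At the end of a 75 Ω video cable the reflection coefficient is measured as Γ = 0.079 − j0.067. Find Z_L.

Z_L ≈ 87 − j11.8 Ω

Z_L = Z_0·(1 + Γ)/(1 − Γ) = 75·(1.08 − j0.067)/(0.921 + j0.067)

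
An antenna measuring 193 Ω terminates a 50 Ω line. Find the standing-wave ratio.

VSWR ≈ 3.86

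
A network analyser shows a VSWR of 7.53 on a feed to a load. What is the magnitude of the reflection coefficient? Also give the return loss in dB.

|Γ| = (S − 1)/(S + 1) = (7.53 − 1)/(7.53 + 1) = 6.53/8.53
RL = −20·log₁₀|Γ| = −20·log₁₀(0.766)

|Γ| ≈ 0.766; return loss ≈ 2.32 dB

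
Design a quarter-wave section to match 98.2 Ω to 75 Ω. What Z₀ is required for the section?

Z_qwt ≈ 85.8 Ω

Z_qwt = √(Z_0·R_L) = √(75 × 98.2) = √7365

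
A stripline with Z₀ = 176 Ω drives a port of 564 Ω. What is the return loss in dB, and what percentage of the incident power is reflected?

Γ = (564 − 176)/(564 + 176) = 0.524
RL = −20·log₁₀(0.524) = 5.61 dB
P_refl/P_inc = |Γ|² = 0.275

RL ≈ 5.61 dB; 27.5% of incident power reflected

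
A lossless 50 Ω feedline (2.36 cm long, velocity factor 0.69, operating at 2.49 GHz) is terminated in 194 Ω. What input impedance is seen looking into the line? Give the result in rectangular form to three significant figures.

Z_in ≈ 13.4 + j10.1 Ω

λ = v/f = 0.69·c / 2.49 GHz = 0.0831 m
βl = 2π·l/λ = 2π × 0.284 = 102°
tan(βl) = tan(102°) = -4.63
Z_in = Z_0·(Z_L + jZ_0·tanβl)/(Z_0 + jZ_L·tanβl)
     = 50·(194 − j231)/(50 − j897)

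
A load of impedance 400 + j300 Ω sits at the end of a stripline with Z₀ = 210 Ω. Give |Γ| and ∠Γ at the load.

Γ ≈ 0.522 ∠ 31.5°

Γ = (Z_L − Z_0)/(Z_L + Z_0) = (190 + j300)/(610 + j300)
|Γ| = 355/680 = 0.522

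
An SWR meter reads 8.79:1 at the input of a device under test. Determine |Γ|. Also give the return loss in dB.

|Γ| = (S − 1)/(S + 1) = (8.79 − 1)/(8.79 + 1) = 7.79/9.79
RL = −20·log₁₀|Γ| = −20·log₁₀(0.796)

|Γ| ≈ 0.796; return loss ≈ 1.98 dB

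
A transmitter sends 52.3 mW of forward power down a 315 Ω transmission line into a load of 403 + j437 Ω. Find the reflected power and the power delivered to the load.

|Γ| = |(88 + j437)/(718 + j437)| = 0.53
|Γ|² = 0.281
P_refl = |Γ|²·P_inc = 14.7 mW, P_del = (1 − |Γ|²)·P_inc = 37.6 mW

P_reflected ≈ 14.7 mW; P_delivered ≈ 37.6 mW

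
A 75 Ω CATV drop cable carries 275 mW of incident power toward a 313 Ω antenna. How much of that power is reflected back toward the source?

P_reflected ≈ 103 mW

Γ = (313 − 75)/(313 + 75) = 0.613
|Γ|² = 0.376
P_refl = |Γ|²·P_inc = 103 mW, P_del = (1 − |Γ|²)·P_inc = 172 mW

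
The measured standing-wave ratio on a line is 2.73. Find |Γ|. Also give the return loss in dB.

|Γ| ≈ 0.464; return loss ≈ 6.67 dB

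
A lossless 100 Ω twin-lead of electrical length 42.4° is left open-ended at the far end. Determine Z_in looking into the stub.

Z_in ≈ −j110 Ω

tan(βl) = 0.913
For an open-ended stub, Z_in = −jZ_0·cot(βl) = −jZ_0/tan(βl)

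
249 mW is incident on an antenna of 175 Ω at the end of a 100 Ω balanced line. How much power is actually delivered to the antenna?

Γ = (175 − 100)/(175 + 100) = 0.273
|Γ|² = 0.0744
P_refl = |Γ|²·P_inc = 18.5 mW, P_del = (1 − |Γ|²)·P_inc = 230 mW

P_delivered ≈ 230 mW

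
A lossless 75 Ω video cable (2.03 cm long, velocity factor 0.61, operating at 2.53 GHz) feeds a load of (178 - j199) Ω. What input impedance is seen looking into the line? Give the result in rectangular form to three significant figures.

λ = v/f = 0.61·c / 2.53 GHz = 0.0723 m
βl = 2π·l/λ = 2π × 0.281 = 101°
tan(βl) = tan(101°) = -5.13
Z_in = Z_0·(Z_L + jZ_0·tanβl)/(Z_0 + jZ_L·tanβl)
     = 75·(178 − j584)/(-946 − j913)

Z_in ≈ 15.8 + j31 Ω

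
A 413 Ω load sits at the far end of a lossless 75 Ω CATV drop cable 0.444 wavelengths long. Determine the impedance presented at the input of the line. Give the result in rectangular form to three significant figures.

Z_in ≈ 92.1 + j159 Ω

βl = 2π × 0.444 = 160°
tan(βl) = tan(160°) = -0.367
Z_in = Z_0·(Z_L + jZ_0·tanβl)/(Z_0 + jZ_L·tanβl)
     = 75·(413 − j27.5)/(75 − j152)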